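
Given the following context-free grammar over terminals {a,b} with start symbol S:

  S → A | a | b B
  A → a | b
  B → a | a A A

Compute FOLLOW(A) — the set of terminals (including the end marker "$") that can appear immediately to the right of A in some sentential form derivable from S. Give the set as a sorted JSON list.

Compute FIRST by fixpoint:
iter 1:
  A via A→a: +{a}
  A via A→b: +{b}
  B via B→a: +{a}
  S via S→A: +{a,b}
  S: {a,b}  A: {a,b}  B: {a}
iter 2: (stable)
  S: {a,b}  A: {a,b}  B: {a}

FOLLOW sets:
initialize: $ ∈ FOLLOW(S)
pass 1:
  B→a A A: FOLLOW(A) ⊇ FIRST(A) = {a,b}; new: +{a,b}
  S→A: FOLLOW(A) ⊇ FOLLOW(S) ⊇ {$}; new: +{$}
  S→b B: FOLLOW(B) ⊇ FOLLOW(S) ⊇ {$}; new: +{$}
  FOLLOW[S]={$}  FOLLOW[A]={$,a,b}  FOLLOW[B]={$}
pass 2: — fixpoint
  FOLLOW[S]={$}  FOLLOW[A]={$,a,b}  FOLLOW[B]={$}

FOLLOW(A) = ["$", "a", "b"]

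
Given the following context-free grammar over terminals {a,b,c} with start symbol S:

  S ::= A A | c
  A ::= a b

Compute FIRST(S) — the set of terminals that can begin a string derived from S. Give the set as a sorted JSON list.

FIRST iteration:
round 1:
  A via A→a b: +{a}
  S via S→A A: +{a}
  S via S→c: +{c}
  S: {a,c}  A: {a}
round 2: (stable)
  S: {a,c}  A: {a}

FIRST(S) = ["a", "c"]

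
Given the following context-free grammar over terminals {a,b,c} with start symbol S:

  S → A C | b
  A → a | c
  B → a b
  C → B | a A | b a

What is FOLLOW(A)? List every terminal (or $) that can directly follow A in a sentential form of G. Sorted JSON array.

Compute FIRST by fixpoint:
pass 1:
  A via A→a: +{a}
  A via A→c: +{c}
  B via B→a b: +{a}
  C via C→B: +{a}
  C via C→b a: +{b}
  S via S→A C: +{a,c}
  S via S→b: +{b}
  FIRST[S]={a,b,c}  FIRST[A]={a,c}  FIRST[B]={a}  FIRST[C]={a,b}
pass 2: done
  FIRST[S]={a,b,c}  FIRST[A]={a,c}  FIRST[B]={a}  FIRST[C]={a,b}

FOLLOW iteration:
initialize: $ ∈ FOLLOW(S)
[1]
  S→A C: FOLLOW(A) ⊇ FIRST(C) = {a,b}; new: +{a,b}
  S→A C: FOLLOW(C) ⊇ FOLLOW(S) ⊇ {$}; new: +{$}
  S: {$}  A: {a,b}  B: {}  C: {$}
[2]
  C→B: FOLLOW(B) ⊇ FOLLOW(C) ⊇ {$}; new: +{$}
  C→a A: FOLLOW(A) ⊇ FOLLOW(C) ⊇ {$}; new: +{$}
  S: {$}  A: {$,a,b}  B: {$}  C: {$}
[3] (no change)
  S: {$}  A: {$,a,b}  B: {$}  C: {$}

FOLLOW(A) = ["$", "a", "b"]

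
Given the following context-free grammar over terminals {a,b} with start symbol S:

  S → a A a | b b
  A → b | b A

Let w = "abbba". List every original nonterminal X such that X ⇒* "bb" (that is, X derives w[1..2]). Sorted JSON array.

CNF form of G:
  S -> T0 T0 | T1 X2
  A -> T0 A | b
  T0 -> b
  T1 -> a
  X2 -> A T1

Fill CYK table bottom-up — only the sub-triangle for w[1..2]:
  T[1,1] 'b' = {A,T0}  orig:{A}
  T[2,2] 'b' = {A,T0}  orig:{A}
  T[1,2] 'bb' = {A,S}

Original NTs in T[1,2] deriving "bb": ["A", "S"]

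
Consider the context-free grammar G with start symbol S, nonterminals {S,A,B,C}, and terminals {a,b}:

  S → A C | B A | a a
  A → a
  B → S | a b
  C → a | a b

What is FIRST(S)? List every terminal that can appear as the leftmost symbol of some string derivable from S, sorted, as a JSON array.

FIRST sets, iterate to fixpoint:
pass 1:
  A via A→a: +{a}
  B via B→a b: +{a}
  C via C→a: +{a}
  S via S→A C: +{a}
  S: {a}  A: {a}  B: {a}  C: {a}
pass 2: done
  S: {a}  A: {a}  B: {a}  C: {a}

FIRST(S) = ["a"]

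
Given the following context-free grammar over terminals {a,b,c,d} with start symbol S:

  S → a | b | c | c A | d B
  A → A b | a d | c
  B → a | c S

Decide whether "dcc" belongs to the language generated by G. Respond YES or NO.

Convert to CNF:
  S -> T2 B | T3 A | a | b | c
  A -> A T0 | T1 T2 | c
  B -> T3 S | a
  T0 -> b
  T1 -> a
  T2 -> d
  T3 -> c

CYK table (by increasing span):
  [0..0]={T2}  "d"  orig:{}
  [1..1]={A,S,T3}  "c"  orig:{A,S}
  [2..2]={A,S,T3}  "c"  orig:{A,S}
  [0..1]=∅  "dc"
  [1..2]={B,S}  "cc"
  [0..2]={S}  "dcc"

S ∈ T[0,2] ⇒ YES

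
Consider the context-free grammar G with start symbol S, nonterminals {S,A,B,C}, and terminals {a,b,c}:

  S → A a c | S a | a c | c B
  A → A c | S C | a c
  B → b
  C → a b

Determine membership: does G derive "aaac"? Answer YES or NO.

Convert to CNF:
  S -> A X3 | S T1 | T0 B | T1 T0
  A -> A T0 | S C | T1 T0
  B -> b
  C -> T1 T2
  T0 -> c
  T1 -> a
  T2 -> b
  X3 -> T1 T0

CYK table (by increasing span):
  cell(0,0) a: {T1}  orig:{}
  cell(1,1) a: {T1}  orig:{}
  cell(2,2) a: {T1}  orig:{}
  cell(3,3) c: {T0}  orig:{}
  cell(0,1) aa: ∅
  cell(1,2) aa: ∅
  cell(2,3) ac: {A,S,X3}  orig:{A,S}
  cell(0,2) aaa: ∅
  cell(1,3) aac: ∅
  cell(0,3) aaac: ∅

S ∉ T[0,3] ⇒ NO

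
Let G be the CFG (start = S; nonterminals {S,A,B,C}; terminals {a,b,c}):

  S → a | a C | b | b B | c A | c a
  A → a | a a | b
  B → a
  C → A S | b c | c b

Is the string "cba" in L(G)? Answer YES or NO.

CNF form of G:
  S -> T0 C | T1 B | T2 A | T2 T0 | a | b
  A -> T0 T0 | a | b
  B -> a
  C -> A S | T1 T2 | T2 T1
  T0 -> a
  T1 -> b
  T2 -> c

CYK fill:
  [0..0]={T2}  "c"  orig:{}
  [1..1]={A,S,T1}  "b"  orig:{A,S}
  [2..2]={A,B,S,T0}  "a"  orig:{A,B,S}
  [0..1]={C,S}  "cb"
  [1..2]={C,S}  "ba"
  [0..2]=∅  "cba"

S ∉ T[0,2] ⇒ NO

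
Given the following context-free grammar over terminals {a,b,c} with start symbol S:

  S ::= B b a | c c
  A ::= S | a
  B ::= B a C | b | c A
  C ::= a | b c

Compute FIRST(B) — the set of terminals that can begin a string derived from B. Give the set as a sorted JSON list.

FIRST sets, iterate to fixpoint:
round 1:
  A via A→a: +{a}
  B via B→b: +{b}
  B via B→c A: +{c}
  C via C→a: +{a}
  C via C→b c: +{b}
  S via S→B b a: +{b,c}
  FIRST(S)={b,c}  FIRST(A)={a}  FIRST(B)={b,c}  FIRST(C)={a,b}
round 2:
  A via A→S: +{b,c}
  FIRST(S)={b,c}  FIRST(A)={a,b,c}  FIRST(B)={b,c}  FIRST(C)={a,b}
round 3: (stable)
  FIRST(S)={b,c}  FIRST(A)={a,b,c}  FIRST(B)={b,c}  FIRST(C)={a,b}

FIRST(B) = ["b", "c"]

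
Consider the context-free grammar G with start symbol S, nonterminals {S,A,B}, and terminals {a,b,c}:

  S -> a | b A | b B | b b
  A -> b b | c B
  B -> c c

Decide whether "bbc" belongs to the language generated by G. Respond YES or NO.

Convert to CNF:
  S -> T0 A | T0 B | T0 T0 | a
  A -> T0 T0 | T1 B
  B -> T1 T1
  T0 -> b
  T1 -> c

CYK fill:
  T[0,0] 'b' = {T0}  orig:{}
  T[1,1] 'b' = {T0}  orig:{}
  T[2,2] 'c' = {T1}  orig:{}
  T[0,1] 'bb' = {A,S}
  T[1,2] 'bc' = ∅
  T[0,2] 'bbc' = ∅

S ∉ T[0,2] ⇒ NO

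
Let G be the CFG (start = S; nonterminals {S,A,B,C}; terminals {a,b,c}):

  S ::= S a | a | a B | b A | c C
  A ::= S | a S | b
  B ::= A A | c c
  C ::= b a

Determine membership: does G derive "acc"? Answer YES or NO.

Convert to CNF:
  S -> S T0 | T0 B | T1 A | T2 C | a
  A -> S T0 | T0 B | T0 S | T1 A | T2 C | a | b
  B -> A A | T2 T2
  C -> T1 T0
  T0 -> a
  T1 -> b
  T2 -> c

CYK fill:
  [0..0]={A,S,T0}  "a"  orig:{A,S}
  [1..1]={T2}  "c"  orig:{}
  [2..2]={T2}  "c"  orig:{}
  [0..1]=∅  "ac"
  [1..2]={B}  "cc"
  [0..2]={A,S}  "acc"

S ∈ T[0,2] ⇒ YES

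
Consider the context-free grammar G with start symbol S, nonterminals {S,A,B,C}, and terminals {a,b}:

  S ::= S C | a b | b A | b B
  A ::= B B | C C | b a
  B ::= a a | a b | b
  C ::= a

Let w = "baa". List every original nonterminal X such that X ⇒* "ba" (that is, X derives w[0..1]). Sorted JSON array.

Convert to CNF:
  S -> S C | T0 A | T0 B | T1 T0
  A -> B B | C C | T0 T1
  B -> T1 T0 | T1 T1 | b
  C -> a
  T0 -> b
  T1 -> a

CYK table (by increasing span) (cells [i..j] with 0 ≤ i ≤ j ≤ 1 only):
  [0..0]={B,T0}  "b"  orig:{B}
  [1..1]={C,T1}  "a"  orig:{C}
  [0..1]={A}  "ba"

Original NTs in T[0,1] deriving "ba": ["A"]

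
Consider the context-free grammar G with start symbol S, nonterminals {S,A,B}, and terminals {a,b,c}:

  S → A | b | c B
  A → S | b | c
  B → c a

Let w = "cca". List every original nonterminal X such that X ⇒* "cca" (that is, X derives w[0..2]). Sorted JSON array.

Convert to CNF:
  S -> T0 B | b | c
  A -> T0 B | b | c
  B -> T0 T1
  T0 -> c
  T1 -> a

CYK fill, restricted to cells inside w[0..2]:
  [0..0]={A,S,T0}  "c"  orig:{A,S}
  [1..1]={A,S,T0}  "c"  orig:{A,S}
  [2..2]={T1}  "a"  orig:{}
  [0..1]=∅  "cc"
  [1..2]={B}  "ca"
  [0..2]={A,S}  "cca"

Original NTs in T[0,2] deriving "cca": ["A", "S"]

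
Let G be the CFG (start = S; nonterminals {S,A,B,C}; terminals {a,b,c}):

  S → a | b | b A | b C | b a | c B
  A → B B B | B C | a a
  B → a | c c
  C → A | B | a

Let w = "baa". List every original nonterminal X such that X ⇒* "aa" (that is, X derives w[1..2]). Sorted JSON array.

CNF form of G:
  S -> T1 B | T2 A | T2 C | T2 T0 | a | b
  A -> B C | B X3 | T0 T0
  B -> T1 T1 | a
  C -> B C | B X4 | T0 T0 | T1 T1 | a
  T0 -> a
  T1 -> c
  T2 -> b
  X3 -> B B
  X4 -> B B

Fill CYK table bottom-up — only the sub-triangle for w[1..2]:
  [1..1]={B,C,S,T0}  "a"  orig:{B,C,S}
  [2..2]={B,C,S,T0}  "a"  orig:{B,C,S}
  [1..2]={A,C,X3,X4}  "aa"  orig:{A,C}

Original NTs in T[1,2] deriving "aa": ["A", "C"]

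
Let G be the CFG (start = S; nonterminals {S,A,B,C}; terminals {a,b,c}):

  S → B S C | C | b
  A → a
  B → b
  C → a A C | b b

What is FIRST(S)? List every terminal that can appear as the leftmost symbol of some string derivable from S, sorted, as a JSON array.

Compute FIRST by fixpoint:
pass 1:
  A via A→a: +{a}
  B via B→b: +{b}
  C via C→a A C: +{a}
  C via C→b b: +{b}
  S via S→B S C: +{b}
  S via S→C: +{a}
  S: {a,b}  A: {a}  B: {b}  C: {a,b}
pass 2: — fixpoint
  S: {a,b}  A: {a}  B: {b}  C: {a,b}

FIRST(S) = ["a", "b"]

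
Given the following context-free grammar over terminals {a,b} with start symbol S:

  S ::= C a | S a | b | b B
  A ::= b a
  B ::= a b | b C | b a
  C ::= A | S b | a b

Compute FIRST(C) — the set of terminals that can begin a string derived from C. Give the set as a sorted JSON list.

FIRST iteration:
round 1:
  A via A→b a: +{b}
  B via B→a b: +{a}
  B via B→b C: +{b}
  C via C→A: +{b}
  C via C→a b: +{a}
  S via S→C a: +{a,b}
  FIRST(S)={a,b}  FIRST(A)={b}  FIRST(B)={a,b}  FIRST(C)={a,b}
round 2: (stable)
  FIRST(S)={a,b}  FIRST(A)={b}  FIRST(B)={a,b}  FIRST(C)={a,b}

FIRST(C) = ["a", "b"]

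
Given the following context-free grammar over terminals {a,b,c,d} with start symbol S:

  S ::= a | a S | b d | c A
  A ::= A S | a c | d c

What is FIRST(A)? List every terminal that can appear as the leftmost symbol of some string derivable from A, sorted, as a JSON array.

FIRST sets, iterate to fixpoint:
[1]
  A via A→a c: +{a}
  A via A→d c: +{d}
  S via S→a: +{a}
  S via S→b d: +{b}
  S via S→c A: +{c}
  S: {a,b,c}  A: {a,d}
[2] (no change)
  S: {a,b,c}  A: {a,d}

FIRST(A) = ["a", "d"]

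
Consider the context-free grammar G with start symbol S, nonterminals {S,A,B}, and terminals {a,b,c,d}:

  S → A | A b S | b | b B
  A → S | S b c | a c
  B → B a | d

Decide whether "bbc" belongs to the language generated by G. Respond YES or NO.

Convert to CNF:
  S -> A X5 | S X6 | T0 B | T2 T1 | b
  A -> A X3 | S X4 | T0 B | T2 T1 | b
  B -> B T2 | d
  T0 -> b
  T1 -> c
  T2 -> a
  X3 -> T0 S
  X4 -> T0 T1
  X5 -> T0 S
  X6 -> T0 T1

Fill CYK table bottom-up:
  [0..0]={A,S,T0}  "b"  orig:{A,S}
  [1..1]={A,S,T0}  "b"  orig:{A,S}
  [2..2]={T1}  "c"  orig:{}
  [0..1]={X3,X5}  "bb"  orig:{}
  [1..2]={X4,X6}  "bc"  orig:{}
  [0..2]={A,S}  "bbc"

S ∈ T[0,2] ⇒ YES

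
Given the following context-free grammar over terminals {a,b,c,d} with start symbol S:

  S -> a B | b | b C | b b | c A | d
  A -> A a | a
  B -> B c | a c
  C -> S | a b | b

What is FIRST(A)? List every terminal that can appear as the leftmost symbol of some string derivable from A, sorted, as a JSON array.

FIRST sets, iterate to fixpoint:
iter 1:
  A via A→a: +{a}
  B via B→a c: +{a}
  C via C→a b: +{a}
  C via C→b: +{b}
  S via S→a B: +{a}
  S via S→b: +{b}
  S via S→c A: +{c}
  S via S→d: +{d}
  FIRST[S]={a,b,c,d}  FIRST[A]={a}  FIRST[B]={a}  FIRST[C]={a,b}
iter 2:
  C via C→S: +{c,d}
  FIRST[S]={a,b,c,d}  FIRST[A]={a}  FIRST[B]={a}  FIRST[C]={a,b,c,d}
iter 3: (stable)
  FIRST[S]={a,b,c,d}  FIRST[A]={a}  FIRST[B]={a}  FIRST[C]={a,b,c,d}

FIRST(A) = ["a"]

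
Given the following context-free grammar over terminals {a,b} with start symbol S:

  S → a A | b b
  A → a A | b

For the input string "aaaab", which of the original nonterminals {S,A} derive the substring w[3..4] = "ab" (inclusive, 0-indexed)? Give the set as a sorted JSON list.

Convert to CNF:
  S -> T0 A | T1 T1
  A -> T0 A | b
  T0 -> a
  T1 -> b

Fill CYK table bottom-up (cells [i..j] with 3 ≤ i ≤ j ≤ 4 only):
  cell(3,3) a: {T0}  orig:{}
  cell(4,4) b: {A,T1}  orig:{A}
  cell(3,4) ab: {A,S}

Original NTs in T[3,4] deriving "ab": ["A", "S"]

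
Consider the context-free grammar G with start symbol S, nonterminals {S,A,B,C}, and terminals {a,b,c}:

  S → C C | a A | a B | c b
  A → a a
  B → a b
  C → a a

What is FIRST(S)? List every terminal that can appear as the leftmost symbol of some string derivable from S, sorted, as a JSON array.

FIRST sets, iterate to fixpoint:
iter 1:
  A via A→a a: +{a}
  B via B→a b: +{a}
  C via C→a a: +{a}
  S via S→C C: +{a}
  S via S→c b: +{c}
  FIRST(S)={a,c}  FIRST(A)={a}  FIRST(B)={a}  FIRST(C)={a}
iter 2: (no change)
  FIRST(S)={a,c}  FIRST(A)={a}  FIRST(B)={a}  FIRST(C)={a}

FIRST(S) = ["a", "c"]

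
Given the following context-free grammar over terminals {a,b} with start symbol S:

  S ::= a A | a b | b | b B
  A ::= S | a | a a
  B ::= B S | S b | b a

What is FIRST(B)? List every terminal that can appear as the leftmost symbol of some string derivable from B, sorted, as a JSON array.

FIRST sets, iterate to fixpoint:
round 1:
  A via A→a: +{a}
  B via B→b a: +{b}
  S via S→a A: +{a}
  S via S→b: +{b}
  FIRST(S)={a,b}  FIRST(A)={a}  FIRST(B)={b}
round 2:
  A via A→S: +{b}
  B via B→S b: +{a}
  FIRST(S)={a,b}  FIRST(A)={a,b}  FIRST(B)={a,b}
round 3: — fixpoint
  FIRST(S)={a,b}  FIRST(A)={a,b}  FIRST(B)={a,b}

FIRST(B) = ["a", "b"]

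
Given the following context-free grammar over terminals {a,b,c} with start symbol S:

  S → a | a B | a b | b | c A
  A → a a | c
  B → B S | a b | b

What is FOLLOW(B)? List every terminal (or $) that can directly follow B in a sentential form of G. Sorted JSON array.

Compute FIRST by fixpoint:
[1]
  A via A→a a: +{a}
  A via A→c: +{c}
  B via B→a b: +{a}
  B via B→b: +{b}
  S via S→a: +{a}
  S via S→b: +{b}
  S via S→c A: +{c}
  FIRST[S]={a,b,c}  FIRST[A]={a,c}  FIRST[B]={a,b}
[2] (no change)
  FIRST[S]={a,b,c}  FIRST[A]={a,c}  FIRST[B]={a,b}

FOLLOW sets:
seed FOLLOW(S) with $
round 1:
  B→B S: FOLLOW(B) ⊇ FIRST(S) = {a,b,c}; new: +{a,b,c}
  B→B S: FOLLOW(S) ⊇ FOLLOW(B) ⊇ {a,b,c}; new: +{a,b,c}
  S→a B: FOLLOW(B) ⊇ FOLLOW(S) ⊇ {$,a,b,c}; new: +{$}
  S→c A: FOLLOW(A) ⊇ FOLLOW(S) ⊇ {$,a,b,c}; new: +{$,a,b,c}
  FOLLOW(S)={$,a,b,c}  FOLLOW(A)={$,a,b,c}  FOLLOW(B)={$,a,b,c}
round 2: (no change)
  FOLLOW(S)={$,a,b,c}  FOLLOW(A)={$,a,b,c}  FOLLOW(B)={$,a,b,c}

FOLLOW(B) = ["$", "a", "b", "c"]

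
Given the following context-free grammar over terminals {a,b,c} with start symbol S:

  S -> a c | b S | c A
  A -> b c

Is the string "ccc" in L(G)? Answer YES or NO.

Convert to CNF:
  S -> T0 S | T1 A | T2 T1
  A -> T0 T1
  T0 -> b
  T1 -> c
  T2 -> a

Fill CYK table bottom-up:
  T[0,0] 'c' = {T1}  orig:{}
  T[1,1] 'c' = {T1}  orig:{}
  T[2,2] 'c' = {T1}  orig:{}
  T[0,1] 'cc' = ∅
  T[1,2] 'cc' = ∅
  T[0,2] 'ccc' = ∅

S ∉ T[0,2] ⇒ NO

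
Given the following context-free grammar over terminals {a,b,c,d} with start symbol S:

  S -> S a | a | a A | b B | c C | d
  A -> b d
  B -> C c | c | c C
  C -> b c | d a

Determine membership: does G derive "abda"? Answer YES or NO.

CNF form of G:
  S -> S T3 | T0 B | T2 C | T3 A | a | d
  A -> T0 T1
  B -> C T2 | T2 C | c
  C -> T0 T2 | T1 T3
  T0 -> b
  T1 -> d
  T2 -> c
  T3 -> a

CYK fill:
  cell(0,0) a: {S,T3}  orig:{S}
  cell(1,1) b: {T0}  orig:{}
  cell(2,2) d: {S,T1}  orig:{S}
  cell(3,3) a: {S,T3}  orig:{S}
  cell(0,1) ab: ∅
  cell(1,2) bd: {A}
  cell(2,3) da: {C,S}
  cell(0,2) abd: {S}
  cell(1,3) bda: ∅
  cell(0,3) abda: {S}

S ∈ T[0,3] ⇒ YES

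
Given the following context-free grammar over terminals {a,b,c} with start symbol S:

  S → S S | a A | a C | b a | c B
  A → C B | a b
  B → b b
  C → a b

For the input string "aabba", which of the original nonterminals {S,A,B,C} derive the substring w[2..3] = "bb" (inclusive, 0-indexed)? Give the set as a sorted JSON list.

CNF form of G:
  S -> S S | T0 A | T0 C | T1 T0 | T2 B
  A -> C B | T0 T1
  B -> T1 T1
  C -> T0 T1
  T0 -> a
  T1 -> b
  T2 -> c

CYK table (by increasing span) — only the sub-triangle for w[2..3]:
  [2..2]={T1}  "b"  orig:{}
  [3..3]={T1}  "b"  orig:{}
  [2..3]={B}  "bb"

Original NTs in T[2,3] deriving "bb": ["B"]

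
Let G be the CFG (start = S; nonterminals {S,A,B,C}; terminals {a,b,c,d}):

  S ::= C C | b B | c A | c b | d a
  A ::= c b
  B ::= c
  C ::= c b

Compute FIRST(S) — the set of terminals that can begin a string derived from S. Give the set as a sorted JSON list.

FIRST sets, iterate to fixpoint:
[1]
  A via A→c b: +{c}
  B via B→c: +{c}
  C via C→c b: +{c}
  S via S→C C: +{c}
  S via S→b B: +{b}
  S via S→d a: +{d}
  FIRST(S)={b,c,d}  FIRST(A)={c}  FIRST(B)={c}  FIRST(C)={c}
[2] — fixpoint
  FIRST(S)={b,c,d}  FIRST(A)={c}  FIRST(B)={c}  FIRST(C)={c}

FIRST(S) = ["b", "c", "d"]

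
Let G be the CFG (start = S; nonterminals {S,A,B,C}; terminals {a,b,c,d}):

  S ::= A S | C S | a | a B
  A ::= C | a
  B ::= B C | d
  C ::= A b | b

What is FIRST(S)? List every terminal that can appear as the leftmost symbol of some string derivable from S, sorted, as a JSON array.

FIRST iteration:
[1]
  A via A→a: +{a}
  B via B→d: +{d}
  C via C→A b: +{a}
  C via C→b: +{b}
  S via S→A S: +{a}
  S via S→C S: +{b}
  FIRST(S)={a,b}  FIRST(A)={a}  FIRST(B)={d}  FIRST(C)={a,b}
[2]
  A via A→C: +{b}
  FIRST(S)={a,b}  FIRST(A)={a,b}  FIRST(B)={d}  FIRST(C)={a,b}
[3] — fixpoint
  FIRST(S)={a,b}  FIRST(A)={a,b}  FIRST(B)={d}  FIRST(C)={a,b}

FIRST(S) = ["a", "b"]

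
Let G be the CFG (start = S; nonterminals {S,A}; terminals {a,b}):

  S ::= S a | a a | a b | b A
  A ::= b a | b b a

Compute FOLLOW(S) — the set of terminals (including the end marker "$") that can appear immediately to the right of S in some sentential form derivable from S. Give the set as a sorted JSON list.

FIRST sets, iterate to fixpoint:
pass 1:
  A via A→b a: +{b}
  S via S→a a: +{a}
  S via S→b A: +{b}
  FIRST[S]={a,b}  FIRST[A]={b}
pass 2: (stable)
  FIRST[S]={a,b}  FIRST[A]={b}

FOLLOW iteration:
initialize: $ ∈ FOLLOW(S)
round 1:
  S→S a: FOLLOW(S) ⊇ FIRST(a) = {a}; new: +{a}
  S→b A: FOLLOW(A) ⊇ FOLLOW(S) ⊇ {$,a}; new: +{$,a}
  S: {$,a}  A: {$,a}
round 2: (stable)
  S: {$,a}  A: {$,a}

FOLLOW(S) = ["$", "a"]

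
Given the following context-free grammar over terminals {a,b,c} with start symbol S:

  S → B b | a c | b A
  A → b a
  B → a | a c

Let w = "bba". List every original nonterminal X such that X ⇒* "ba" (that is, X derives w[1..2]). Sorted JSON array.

CNF form of G:
  S -> B T0 | T0 A | T1 T2
  A -> T0 T1
  B -> T1 T2 | a
  T0 -> b
  T1 -> a
  T2 -> c

CYK fill — only the sub-triangle for w[1..2]:
  T[1,1] 'b' = {T0}  orig:{}
  T[2,2] 'a' = {B,T1}  orig:{B}
  T[1,2] 'ba' = {A}

Original NTs in T[1,2] deriving "ba": ["A"]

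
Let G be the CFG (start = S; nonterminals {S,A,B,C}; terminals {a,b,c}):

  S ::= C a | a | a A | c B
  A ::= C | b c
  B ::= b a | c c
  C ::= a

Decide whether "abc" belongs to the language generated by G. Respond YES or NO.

Convert to CNF:
  S -> C T2 | T1 B | T2 A | a
  A -> T0 T1 | a
  B -> T0 T2 | T1 T1
  C -> a
  T0 -> b
  T1 -> c
  T2 -> a

CYK fill:
  T[0,0] 'a' = {A,C,S,T2}  orig:{A,C,S}
  T[1,1] 'b' = {T0}  orig:{}
  T[2,2] 'c' = {T1}  orig:{}
  T[0,1] 'ab' = ∅
  T[1,2] 'bc' = {A}
  T[0,2] 'abc' = {S}

S ∈ T[0,2] ⇒ YES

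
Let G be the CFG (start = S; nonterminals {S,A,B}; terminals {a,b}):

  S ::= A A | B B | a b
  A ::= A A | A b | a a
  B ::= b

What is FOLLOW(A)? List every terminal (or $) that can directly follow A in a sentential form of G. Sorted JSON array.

FIRST sets, iterate to fixpoint:
iter 1:
  A via A→a a: +{a}
  B via B→b: +{b}
  S via S→A A: +{a}
  S via S→B B: +{b}
  FIRST(S)={a,b}  FIRST(A)={a}  FIRST(B)={b}
iter 2: done
  FIRST(S)={a,b}  FIRST(A)={a}  FIRST(B)={b}

FOLLOW sets:
FOLLOW(S) := {$}
iter 1:
  A→A A: FOLLOW(A) ⊇ FIRST(A) = {a}; new: +{a}
  A→A b: FOLLOW(A) ⊇ FIRST(b) = {b}; new: +{b}
  S→A A: FOLLOW(A) ⊇ FOLLOW(S) ⊇ {$}; new: +{$}
  S→B B: FOLLOW(B) ⊇ FIRST(B) = {b}; new: +{b}
  S→B B: FOLLOW(B) ⊇ FOLLOW(S) ⊇ {$}; new: +{$}
  FOLLOW(S)={$}  FOLLOW(A)={$,a,b}  FOLLOW(B)={$,b}
iter 2: done
  FOLLOW(S)={$}  FOLLOW(A)={$,a,b}  FOLLOW(B)={$,b}

FOLLOW(A) = ["$", "a", "b"]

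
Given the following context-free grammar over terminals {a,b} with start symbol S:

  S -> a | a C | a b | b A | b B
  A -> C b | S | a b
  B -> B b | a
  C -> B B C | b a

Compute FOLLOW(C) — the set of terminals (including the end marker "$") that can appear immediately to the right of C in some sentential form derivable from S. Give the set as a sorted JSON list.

Compute FIRST by fixpoint:
pass 1:
  A via A→a b: +{a}
  B via B→a: +{a}
  C via C→B B C: +{a}
  C via C→b a: +{b}
  S via S→a: +{a}
  S via S→b A: +{b}
  FIRST[S]={a,b}  FIRST[A]={a}  FIRST[B]={a}  FIRST[C]={a,b}
pass 2:
  A via A→C b: +{b}
  FIRST[S]={a,b}  FIRST[A]={a,b}  FIRST[B]={a}  FIRST[C]={a,b}
pass 3: done
  FIRST[S]={a,b}  FIRST[A]={a,b}  FIRST[B]={a}  FIRST[C]={a,b}

FOLLOW sets:
initialize: $ ∈ FOLLOW(S)
round 1:
  A→C b: FOLLOW(C) ⊇ FIRST(b) = {b}; new: +{b}
  B→B b: FOLLOW(B) ⊇ FIRST(b) = {b}; new: +{b}
  C→B B C: FOLLOW(B) ⊇ FIRST(B) = {a}; new: +{a}
  S→a C: FOLLOW(C) ⊇ FOLLOW(S) ⊇ {$}; new: +{$}
  S→b A: FOLLOW(A) ⊇ FOLLOW(S) ⊇ {$}; new: +{$}
  S→b B: FOLLOW(B) ⊇ FOLLOW(S) ⊇ {$}; new: +{$}
  S: {$}  A: {$}  B: {$,a,b}  C: {$,b}
round 2: done
  S: {$}  A: {$}  B: {$,a,b}  C: {$,b}

FOLLOW(C) = ["$", "b"]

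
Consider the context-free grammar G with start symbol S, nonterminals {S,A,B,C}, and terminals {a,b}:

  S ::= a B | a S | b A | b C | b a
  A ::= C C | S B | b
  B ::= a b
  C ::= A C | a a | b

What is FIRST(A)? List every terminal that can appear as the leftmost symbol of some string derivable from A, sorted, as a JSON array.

Compute FIRST by fixpoint:
[1]
  A via A→b: +{b}
  B via B→a b: +{a}
  C via C→A C: +{b}
  C via C→a a: +{a}
  S via S→a B: +{a}
  S via S→b A: +{b}
  S: {a,b}  A: {b}  B: {a}  C: {a,b}
[2]
  A via A→C C: +{a}
  S: {a,b}  A: {a,b}  B: {a}  C: {a,b}
[3] (stable)
  S: {a,b}  A: {a,b}  B: {a}  C: {a,b}

FIRST(A) = ["a", "b"]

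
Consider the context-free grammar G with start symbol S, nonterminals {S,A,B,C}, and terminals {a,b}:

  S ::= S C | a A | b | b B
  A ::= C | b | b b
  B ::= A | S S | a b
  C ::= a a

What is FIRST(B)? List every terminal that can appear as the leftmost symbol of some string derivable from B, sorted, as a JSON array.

Compute FIRST by fixpoint:
round 1:
  A via A→b: +{b}
  B via B→A: +{b}
  B via B→a b: +{a}
  C via C→a a: +{a}
  S via S→a A: +{a}
  S via S→b: +{b}
  FIRST(S)={a,b}  FIRST(A)={b}  FIRST(B)={a,b}  FIRST(C)={a}
round 2:
  A via A→C: +{a}
  FIRST(S)={a,b}  FIRST(A)={a,b}  FIRST(B)={a,b}  FIRST(C)={a}
round 3: (stable)
  FIRST(S)={a,b}  FIRST(A)={a,b}  FIRST(B)={a,b}  FIRST(C)={a}

FIRST(B) = ["a", "b"]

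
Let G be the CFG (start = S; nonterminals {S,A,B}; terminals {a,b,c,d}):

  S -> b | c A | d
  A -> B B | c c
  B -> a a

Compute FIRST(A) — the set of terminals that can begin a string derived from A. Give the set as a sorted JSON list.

Compute FIRST by fixpoint:
pass 1:
  A via A→c c: +{c}
  B via B→a a: +{a}
  S via S→b: +{b}
  S via S→c A: +{c}
  S via S→d: +{d}
  FIRST(S)={b,c,d}  FIRST(A)={c}  FIRST(B)={a}
pass 2:
  A via A→B B: +{a}
  FIRST(S)={b,c,d}  FIRST(A)={a,c}  FIRST(B)={a}
pass 3: (no change)
  FIRST(S)={b,c,d}  FIRST(A)={a,c}  FIRST(B)={a}

FIRST(A) = ["a", "c"]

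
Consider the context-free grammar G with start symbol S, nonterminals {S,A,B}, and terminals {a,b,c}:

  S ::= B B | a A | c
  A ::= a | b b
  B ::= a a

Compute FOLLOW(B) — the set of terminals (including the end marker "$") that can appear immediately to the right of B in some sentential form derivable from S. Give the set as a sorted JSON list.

Compute FIRST by fixpoint:
[1]
  A via A→a: +{a}
  A via A→b b: +{b}
  B via B→a a: +{a}
  S via S→B B: +{a}
  S via S→c: +{c}
  FIRST[S]={a,c}  FIRST[A]={a,b}  FIRST[B]={a}
[2] (no change)
  FIRST[S]={a,c}  FIRST[A]={a,b}  FIRST[B]={a}

Compute FOLLOW by fixpoint:
initialize: $ ∈ FOLLOW(S)
iter 1:
  S→B B: FOLLOW(B) ⊇ FIRST(B) = {a}; new: +{a}
  S→B B: FOLLOW(B) ⊇ FOLLOW(S) ⊇ {$}; new: +{$}
  S→a A: FOLLOW(A) ⊇ FOLLOW(S) ⊇ {$}; new: +{$}
  S: {$}  A: {$}  B: {$,a}
iter 2: (stable)
  S: {$}  A: {$}  B: {$,a}

FOLLOW(B) = ["$", "a"]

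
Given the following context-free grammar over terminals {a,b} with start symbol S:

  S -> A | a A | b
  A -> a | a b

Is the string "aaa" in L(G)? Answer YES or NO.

Convert to CNF:
  S -> T0 A | T0 T1 | a | b
  A -> T0 T1 | a
  T0 -> a
  T1 -> b

Fill CYK table bottom-up:
  T[0,0] 'a' = {A,S,T0}  orig:{A,S}
  T[1,1] 'a' = {A,S,T0}  orig:{A,S}
  T[2,2] 'a' = {A,S,T0}  orig:{A,S}
  T[0,1] 'aa' = {S}
  T[1,2] 'aa' = {S}
  T[0,2] 'aaa' = ∅

S ∉ T[0,2] ⇒ NO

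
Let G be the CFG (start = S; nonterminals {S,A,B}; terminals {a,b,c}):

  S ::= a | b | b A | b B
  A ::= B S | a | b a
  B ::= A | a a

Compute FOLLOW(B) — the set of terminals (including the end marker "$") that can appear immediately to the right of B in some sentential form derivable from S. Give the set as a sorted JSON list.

FIRST sets, iterate to fixpoint:
iter 1:
  A via A→a: +{a}
  A via A→b a: +{b}
  B via B→A: +{a,b}
  S via S→a: +{a}
  S via S→b: +{b}
  S: {a,b}  A: {a,b}  B: {a,b}
iter 2: (stable)
  S: {a,b}  A: {a,b}  B: {a,b}

FOLLOW sets:
seed FOLLOW(S) with $
pass 1:
  A→B S: FOLLOW(B) ⊇ FIRST(S) = {a,b}; new: +{a,b}
  B→A: FOLLOW(A) ⊇ FOLLOW(B) ⊇ {a,b}; new: +{a,b}
  S→b A: FOLLOW(A) ⊇ FOLLOW(S) ⊇ {$}; new: +{$}
  S→b B: FOLLOW(B) ⊇ FOLLOW(S) ⊇ {$}; new: +{$}
  FOLLOW[S]={$}  FOLLOW[A]={$,a,b}  FOLLOW[B]={$,a,b}
pass 2:
  A→B S: FOLLOW(S) ⊇ FOLLOW(A) ⊇ {$,a,b}; new: +{a,b}
  FOLLOW[S]={$,a,b}  FOLLOW[A]={$,a,b}  FOLLOW[B]={$,a,b}
pass 3: done
  FOLLOW[S]={$,a,b}  FOLLOW[A]={$,a,b}  FOLLOW[B]={$,a,b}

FOLLOW(B) = ["$", "a", "b"]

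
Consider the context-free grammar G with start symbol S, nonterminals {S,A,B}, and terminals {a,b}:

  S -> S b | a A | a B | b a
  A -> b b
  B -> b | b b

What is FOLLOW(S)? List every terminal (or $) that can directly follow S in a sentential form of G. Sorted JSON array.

FIRST sets, iterate to fixpoint:
iter 1:
  A via A→b b: +{b}
  B via B→b: +{b}
  S via S→a A: +{a}
  S via S→b a: +{b}
  S: {a,b}  A: {b}  B: {b}
iter 2: — fixpoint
  S: {a,b}  A: {b}  B: {b}

FOLLOW iteration:
seed FOLLOW(S) with $
pass 1:
  S→S b: FOLLOW(S) ⊇ FIRST(b) = {b}; new: +{b}
  S→a A: FOLLOW(A) ⊇ FOLLOW(S) ⊇ {$,b}; new: +{$,b}
  S→a B: FOLLOW(B) ⊇ FOLLOW(S) ⊇ {$,b}; new: +{$,b}
  FOLLOW(S)={$,b}  FOLLOW(A)={$,b}  FOLLOW(B)={$,b}
pass 2: (no change)
  FOLLOW(S)={$,b}  FOLLOW(A)={$,b}  FOLLOW(B)={$,b}

FOLLOW(S) = ["$", "b"]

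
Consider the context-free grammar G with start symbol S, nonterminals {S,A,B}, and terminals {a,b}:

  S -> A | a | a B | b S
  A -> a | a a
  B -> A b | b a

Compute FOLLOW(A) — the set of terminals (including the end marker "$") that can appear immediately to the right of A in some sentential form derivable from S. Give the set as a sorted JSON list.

FIRST iteration:
iter 1:
  A via A→a: +{a}
  B via B→A b: +{a}
  B via B→b a: +{b}
  S via S→A: +{a}
  S via S→b S: +{b}
  FIRST(S)={a,b}  FIRST(A)={a}  FIRST(B)={a,b}
iter 2: — fixpoint
  FIRST(S)={a,b}  FIRST(A)={a}  FIRST(B)={a,b}

FOLLOW sets:
seed FOLLOW(S) with $
[1]
  B→A b: FOLLOW(A) ⊇ FIRST(b) = {b}; new: +{b}
  S→A: FOLLOW(A) ⊇ FOLLOW(S) ⊇ {$}; new: +{$}
  S→a B: FOLLOW(B) ⊇ FOLLOW(S) ⊇ {$}; new: +{$}
  S: {$}  A: {$,b}  B: {$}
[2] (stable)
  S: {$}  A: {$,b}  B: {$}

FOLLOW(A) = ["$", "b"]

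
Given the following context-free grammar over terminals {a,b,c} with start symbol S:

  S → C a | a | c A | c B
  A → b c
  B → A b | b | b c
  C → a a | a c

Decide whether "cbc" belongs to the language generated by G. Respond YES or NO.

CNF form of G:
  S -> C T2 | T1 A | T1 B | a
  A -> T0 T1
  B -> A T0 | T0 T1 | b
  C -> T2 T1 | T2 T2
  T0 -> b
  T1 -> c
  T2 -> a

CYK table (by increasing span):
  cell(0,0) c: {T1}  orig:{}
  cell(1,1) b: {B,T0}  orig:{B}
  cell(2,2) c: {T1}  orig:{}
  cell(0,1) cb: {S}
  cell(1,2) bc: {A,B}
  cell(0,2) cbc: {S}

S ∈ T[0,2] ⇒ YES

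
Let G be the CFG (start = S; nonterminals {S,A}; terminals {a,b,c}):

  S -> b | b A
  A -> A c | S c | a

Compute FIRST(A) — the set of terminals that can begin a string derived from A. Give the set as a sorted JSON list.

FIRST iteration:
[1]
  A via A→a: +{a}
  S via S→b: +{b}
  FIRST(S)={b}  FIRST(A)={a}
[2]
  A via A→S c: +{b}
  FIRST(S)={b}  FIRST(A)={a,b}
[3] (stable)
  FIRST(S)={b}  FIRST(A)={a,b}

FIRST(A) = ["a", "b"]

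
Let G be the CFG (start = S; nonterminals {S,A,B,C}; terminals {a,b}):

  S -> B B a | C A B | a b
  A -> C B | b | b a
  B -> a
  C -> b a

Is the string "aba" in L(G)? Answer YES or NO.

Convert to CNF:
  S -> B X2 | C X3 | T1 T0
  A -> C B | T0 T1 | b
  B -> a
  C -> T0 T1
  T0 -> b
  T1 -> a
  X2 -> B T1
  X3 -> A B

CYK fill:
  cell(0,0) a: {B,T1}  orig:{B}
  cell(1,1) b: {A,T0}  orig:{A}
  cell(2,2) a: {B,T1}  orig:{B}
  cell(0,1) ab: {S}
  cell(1,2) ba: {A,C,X3}  orig:{A,C}
  cell(0,2) aba: ∅

S ∉ T[0,2] ⇒ NO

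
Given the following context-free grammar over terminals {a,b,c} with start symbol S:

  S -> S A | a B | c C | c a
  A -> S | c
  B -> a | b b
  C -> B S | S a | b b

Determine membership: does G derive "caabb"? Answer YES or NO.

CNF form of G:
  S -> S A | T0 B | T1 C | T1 T0
  A -> S A | T0 B | T1 C | T1 T0 | c
  B -> T2 T2 | a
  C -> B S | S T0 | T2 T2
  T0 -> a
  T1 -> c
  T2 -> b

CYK table (by increasing span):
  T[0,0] 'c' = {A,T1}  orig:{A}
  T[1,1] 'a' = {B,T0}  orig:{B}
  T[2,2] 'a' = {B,T0}  orig:{B}
  T[3,3] 'b' = {T2}  orig:{}
  T[4,4] 'b' = {T2}  orig:{}
  T[0,1] 'ca' = {A,S}
  T[1,2] 'aa' = {A,S}
  T[2,3] 'ab' = ∅
  T[3,4] 'bb' = {B,C}
  T[0,2] 'caa' = {C}
  T[1,3] 'aab' = ∅
  T[2,4] 'abb' = {A,S}
  T[0,3] 'caab' = ∅
  T[1,4] 'aabb' = {C}
  T[0,4] 'caabb' = {A,S}

S ∈ T[0,4] ⇒ YES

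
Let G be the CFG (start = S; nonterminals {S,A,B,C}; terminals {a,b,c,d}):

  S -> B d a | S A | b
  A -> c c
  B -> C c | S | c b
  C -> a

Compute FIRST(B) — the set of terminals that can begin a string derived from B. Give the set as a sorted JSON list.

Compute FIRST by fixpoint:
iter 1:
  A via A→c c: +{c}
  B via B→c b: +{c}
  C via C→a: +{a}
  S via S→B d a: +{c}
  S via S→b: +{b}
  S: {b,c}  A: {c}  B: {c}  C: {a}
iter 2:
  B via B→C c: +{a}
  B via B→S: +{b}
  S via S→B d a: +{a}
  S: {a,b,c}  A: {c}  B: {a,b,c}  C: {a}
iter 3: — fixpoint
  S: {a,b,c}  A: {c}  B: {a,b,c}  C: {a}

FIRST(B) = ["a", "b", "c"]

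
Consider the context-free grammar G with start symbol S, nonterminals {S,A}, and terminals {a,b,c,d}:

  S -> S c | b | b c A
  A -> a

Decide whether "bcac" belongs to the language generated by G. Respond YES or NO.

CNF form of G:
  S -> S T0 | T1 X2 | b
  A -> a
  T0 -> c
  T1 -> b
  X2 -> T0 A

CYK table (by increasing span):
  T[0,0] 'b' = {S,T1}  orig:{S}
  T[1,1] 'c' = {T0}  orig:{}
  T[2,2] 'a' = {A}
  T[3,3] 'c' = {T0}  orig:{}
  T[0,1] 'bc' = {S}
  T[1,2] 'ca' = {X2}  orig:{}
  T[2,3] 'ac' = ∅
  T[0,2] 'bca' = {S}
  T[1,3] 'cac' = ∅
  T[0,3] 'bcac' = {S}

S ∈ T[0,3] ⇒ YES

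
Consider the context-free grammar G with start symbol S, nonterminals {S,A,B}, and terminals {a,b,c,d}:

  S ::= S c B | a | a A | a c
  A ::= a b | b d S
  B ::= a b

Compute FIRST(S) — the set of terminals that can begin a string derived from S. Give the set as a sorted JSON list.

FIRST iteration:
[1]
  A via A→a b: +{a}
  A via A→b d S: +{b}
  B via B→a b: +{a}
  S via S→a: +{a}
  S: {a}  A: {a,b}  B: {a}
[2] (no change)
  S: {a}  A: {a,b}  B: {a}

FIRST(S) = ["a"]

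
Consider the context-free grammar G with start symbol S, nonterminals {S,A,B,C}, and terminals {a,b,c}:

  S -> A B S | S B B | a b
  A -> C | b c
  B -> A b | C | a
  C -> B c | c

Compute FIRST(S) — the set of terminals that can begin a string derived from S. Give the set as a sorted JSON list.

FIRST sets, iterate to fixpoint:
pass 1:
  A via A→b c: +{b}
  B via B→A b: +{b}
  B via B→a: +{a}
  C via C→B c: +{a,b}
  C via C→c: +{c}
  S via S→A B S: +{b}
  S via S→a b: +{a}
  FIRST[S]={a,b}  FIRST[A]={b}  FIRST[B]={a,b}  FIRST[C]={a,b,c}
pass 2:
  A via A→C: +{a,c}
  B via B→A b: +{c}
  S via S→A B S: +{c}
  FIRST[S]={a,b,c}  FIRST[A]={a,b,c}  FIRST[B]={a,b,c}  FIRST[C]={a,b,c}
pass 3: — fixpoint
  FIRST[S]={a,b,c}  FIRST[A]={a,b,c}  FIRST[B]={a,b,c}  FIRST[C]={a,b,c}

FIRST(S) = ["a", "b", "c"]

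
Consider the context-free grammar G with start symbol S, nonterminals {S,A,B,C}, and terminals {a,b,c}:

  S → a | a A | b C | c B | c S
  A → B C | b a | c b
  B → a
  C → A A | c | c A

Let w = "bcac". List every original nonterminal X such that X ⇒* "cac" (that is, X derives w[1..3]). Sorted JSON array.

Convert to CNF:
  S -> T0 C | T1 A | T2 B | T2 S | a
  A -> B C | T0 T1 | T2 T0
  B -> a
  C -> A A | T2 A | c
  T0 -> b
  T1 -> a
  T2 -> c

CYK table (by increasing span) (cells [i..j] with 1 ≤ i ≤ j ≤ 3 only):
  [1..1]={C,T2}  "c"  orig:{C}
  [2..2]={B,S,T1}  "a"  orig:{B,S}
  [3..3]={C,T2}  "c"  orig:{C}
  [1..2]={S}  "ca"
  [2..3]={A}  "ac"
  [1..3]={C}  "cac"

Original NTs in T[1,3] deriving "cac": ["C"]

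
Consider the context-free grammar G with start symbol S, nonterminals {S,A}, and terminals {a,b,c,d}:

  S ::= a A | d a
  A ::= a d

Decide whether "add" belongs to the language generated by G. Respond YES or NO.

Convert to CNF:
  S -> T0 A | T1 T0
  A -> T0 T1
  T0 -> a
  T1 -> d

CYK table (by increasing span):
  cell(0,0) a: {T0}  orig:{}
  cell(1,1) d: {T1}  orig:{}
  cell(2,2) d: {T1}  orig:{}
  cell(0,1) ad: {A}
  cell(1,2) dd: ∅
  cell(0,2) add: ∅

S ∉ T[0,2] ⇒ NO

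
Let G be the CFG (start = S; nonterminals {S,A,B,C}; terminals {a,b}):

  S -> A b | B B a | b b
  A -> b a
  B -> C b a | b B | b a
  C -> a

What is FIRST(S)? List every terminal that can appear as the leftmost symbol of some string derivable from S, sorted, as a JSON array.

Compute FIRST by fixpoint:
pass 1:
  A via A→b a: +{b}
  B via B→b B: +{b}
  C via C→a: +{a}
  S via S→A b: +{b}
  FIRST[S]={b}  FIRST[A]={b}  FIRST[B]={b}  FIRST[C]={a}
pass 2:
  B via B→C b a: +{a}
  S via S→B B a: +{a}
  FIRST[S]={a,b}  FIRST[A]={b}  FIRST[B]={a,b}  FIRST[C]={a}
pass 3: done
  FIRST[S]={a,b}  FIRST[A]={b}  FIRST[B]={a,b}  FIRST[C]={a}

FIRST(S) = ["a", "b"]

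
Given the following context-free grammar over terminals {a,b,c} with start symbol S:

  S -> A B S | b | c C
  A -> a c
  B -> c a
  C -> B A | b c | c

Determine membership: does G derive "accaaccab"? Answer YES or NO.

Convert to CNF:
  S -> A X3 | T1 C | b
  A -> T0 T1
  B -> T1 T0
  C -> B A | T2 T1 | c
  T0 -> a
  T1 -> c
  T2 -> b
  X3 -> B S

CYK fill:
  T[0,0] 'a' = {T0}  orig:{}
  T[1,1] 'c' = {C,T1}  orig:{C}
  T[2,2] 'c' = {C,T1}  orig:{C}
  T[3,3] 'a' = {T0}  orig:{}
  T[4,4] 'a' = {T0}  orig:{}
  T[5,5] 'c' = {C,T1}  orig:{C}
  T[6,6] 'c' = {C,T1}  orig:{C}
  T[7,7] 'a' = {T0}  orig:{}
  T[8,8] 'b' = {S,T2}  orig:{S}
  T[0,1] 'ac' = {A}
  T[1,2] 'cc' = {S}
  T[2,3] 'ca' = {B}
  T[3,4] 'aa' = ∅
  T[4,5] 'ac' = {A}
  T[5,6] 'cc' = {S}
  T[6,7] 'ca' = {B}
  T[7,8] 'ab' = ∅
  T[0,2] 'acc' = ∅
  T[1,3] 'cca' = ∅
  T[2,4] 'caa' = ∅
  T[3,5] 'aac' = ∅
  T[4,6] 'acc' = ∅
  T[5,7] 'cca' = ∅
  T[6,8] 'cab' = {X3}  orig:{}
  T[0,3] 'acca' = ∅
  T[1,4] 'ccaa' = ∅
  T[2,5] 'caac' = {C}
  T[3,6] 'aacc' = ∅
  T[4,7] 'acca' = ∅
  T[5,8] 'ccab' = ∅
  T[0,4] 'accaa' = ∅
  T[1,5] 'ccaac' = {S}
  T[2,6] 'caacc' = ∅
  T[3,7] 'aacca' = ∅
  T[4,8] 'accab' = {S}
  T[0,5] 'accaac' = ∅
  T[1,6] 'ccaacc' = ∅
  T[2,7] 'caacca' = ∅
  T[3,8] 'aaccab' = ∅
  T[0,6] 'accaacc' = ∅
  T[1,7] 'ccaacca' = ∅
  T[2,8] 'caaccab' = {X3}  orig:{}
  T[0,7] 'accaacca' = ∅
  T[1,8] 'ccaaccab' = ∅
  T[0,8] 'accaaccab' = {S}

S ∈ T[0,8] ⇒ YES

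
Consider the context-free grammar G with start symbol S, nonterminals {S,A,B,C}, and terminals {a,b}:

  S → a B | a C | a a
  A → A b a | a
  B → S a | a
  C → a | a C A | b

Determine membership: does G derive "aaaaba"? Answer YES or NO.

CNF form of G:
  S -> T1 B | T1 C | T1 T1
  A -> A X2 | a
  B -> S T1 | a
  C -> T1 X3 | a | b
  T0 -> b
  T1 -> a
  X2 -> T0 T1
  X3 -> C A

Fill CYK table bottom-up:
  cell(0,0) a: {A,B,C,T1}  orig:{A,B,C}
  cell(1,1) a: {A,B,C,T1}  orig:{A,B,C}
  cell(2,2) a: {A,B,C,T1}  orig:{A,B,C}
  cell(3,3) a: {A,B,C,T1}  orig:{A,B,C}
  cell(4,4) b: {C,T0}  orig:{C}
  cell(5,5) a: {A,B,C,T1}  orig:{A,B,C}
  cell(0,1) aa: {S,X3}  orig:{S}
  cell(1,2) aa: {S,X3}  orig:{S}
  cell(2,3) aa: {S,X3}  orig:{S}
  cell(3,4) ab: {S}
  cell(4,5) ba: {X2,X3}  orig:{}
  cell(0,2) aaa: {B,C}
  cell(1,3) aaa: {B,C}
  cell(2,4) aab: ∅
  cell(3,5) aba: {A,B,C}
  cell(0,3) aaaa: {S,X3}  orig:{S}
  cell(1,4) aaab: ∅
  cell(2,5) aaba: {S,X3}  orig:{S}
  cell(0,4) aaaab: ∅
  cell(1,5) aaaba: {C}
  cell(0,5) aaaaba: {S,X3}  orig:{S}

S ∈ T[0,5] ⇒ YES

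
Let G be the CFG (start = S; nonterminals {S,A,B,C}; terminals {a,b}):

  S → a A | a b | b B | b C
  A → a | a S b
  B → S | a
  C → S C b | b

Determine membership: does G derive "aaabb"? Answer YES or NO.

CNF form of G:
  S -> T0 A | T0 T1 | T1 B | T1 C
  A -> T0 X2 | a
  B -> T0 A | T0 T1 | T1 B | T1 C | a
  C -> S X3 | b
  T0 -> a
  T1 -> b
  X2 -> S T1
  X3 -> C T1

CYK fill:
  cell(0,0) a: {A,B,T0}  orig:{A,B}
  cell(1,1) a: {A,B,T0}  orig:{A,B}
  cell(2,2) a: {A,B,T0}  orig:{A,B}
  cell(3,3) b: {C,T1}  orig:{C}
  cell(4,4) b: {C,T1}  orig:{C}
  cell(0,1) aa: {B,S}
  cell(1,2) aa: {B,S}
  cell(2,3) ab: {B,S}
  cell(3,4) bb: {B,S,X3}  orig:{B,S}
  cell(0,2) aaa: ∅
  cell(1,3) aab: {X2}  orig:{}
  cell(2,4) abb: {X2}  orig:{}
  cell(0,3) aaab: {A}
  cell(1,4) aabb: {A,C}
  cell(0,4) aaabb: {B,S}

S ∈ T[0,4] ⇒ YES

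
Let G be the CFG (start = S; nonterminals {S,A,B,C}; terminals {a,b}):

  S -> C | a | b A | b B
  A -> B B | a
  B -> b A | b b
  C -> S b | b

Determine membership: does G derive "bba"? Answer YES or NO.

Convert to CNF:
  S -> S T0 | T0 A | T0 B | a | b
  A -> B B | a
  B -> T0 A | T0 T0
  C -> S T0 | b
  T0 -> b

CYK table (by increasing span):
  T[0,0] 'b' = {C,S,T0}  orig:{C,S}
  T[1,1] 'b' = {C,S,T0}  orig:{C,S}
  T[2,2] 'a' = {A,S}
  T[0,1] 'bb' = {B,C,S}
  T[1,2] 'ba' = {B,S}
  T[0,2] 'bba' = {S}

S ∈ T[0,2] ⇒ YES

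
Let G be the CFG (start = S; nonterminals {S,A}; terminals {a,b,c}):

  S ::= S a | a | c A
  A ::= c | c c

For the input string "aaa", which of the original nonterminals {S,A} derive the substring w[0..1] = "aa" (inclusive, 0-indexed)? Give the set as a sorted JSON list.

Convert to CNF:
  S -> S T1 | T0 A | a
  A -> T0 T0 | c
  T0 -> c
  T1 -> a

CYK table (by increasing span) — only the sub-triangle for w[0..1]:
  cell(0,0) a: {S,T1}  orig:{S}
  cell(1,1) a: {S,T1}  orig:{S}
  cell(0,1) aa: {S}

Original NTs in T[0,1] deriving "aa": ["S"]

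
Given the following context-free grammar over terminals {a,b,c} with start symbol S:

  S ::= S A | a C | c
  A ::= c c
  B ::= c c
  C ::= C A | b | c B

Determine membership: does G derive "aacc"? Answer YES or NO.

Convert to CNF:
  S -> S A | T1 C | c
  A -> T0 T0
  B -> T0 T0
  C -> C A | T0 B | b
  T0 -> c
  T1 -> a

CYK table (by increasing span):
  [0..0]={T1}  "a"  orig:{}
  [1..1]={T1}  "a"  orig:{}
  [2..2]={S,T0}  "c"  orig:{S}
  [3..3]={S,T0}  "c"  orig:{S}
  [0..1]=∅  "aa"
  [1..2]=∅  "ac"
  [2..3]={A,B}  "cc"
  [0..2]=∅  "aac"
  [1..3]=∅  "acc"
  [0..3]=∅  "aacc"

S ∉ T[0,3] ⇒ NO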